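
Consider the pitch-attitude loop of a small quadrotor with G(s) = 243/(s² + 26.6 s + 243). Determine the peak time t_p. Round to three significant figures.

ω_n = √243 = 15.6 rad/s; ζ = 26.6/(2·15.6) = 0.853.
ω_d = 15.6·√(1 − 0.853²) = 8.13 rad/s. Then t_p = π/ω_d = 0.386 s.

t_p ≈ 0.386 s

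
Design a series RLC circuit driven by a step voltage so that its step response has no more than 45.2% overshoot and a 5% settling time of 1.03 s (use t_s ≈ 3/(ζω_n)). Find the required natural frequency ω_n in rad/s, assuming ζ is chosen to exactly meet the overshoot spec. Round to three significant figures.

ω_n ≈ 11.9 rad/s

From %OS = 100·exp(−πζ/√(1−ζ²)), invert to get ζ = −ln(OS)/√(π² + ln²(OS)) with OS = 0.452.
−ln 0.452 = 0.7941, so ζ = 0.7941/√(π² + 0.6306) = 0.245.
Then ω_n = 3/(ζ t_s) = 3/(0.245 × 1.03) = 11.9 rad/s.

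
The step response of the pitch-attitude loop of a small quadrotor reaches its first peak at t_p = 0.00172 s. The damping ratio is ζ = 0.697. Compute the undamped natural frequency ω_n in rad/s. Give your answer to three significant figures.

Peak time t_p = π/ω_d, so ω_d = π/t_p = π/0.00172 = 1830 rad/s.
ω_n = ω_d/√(1−ζ²) = 1830/√0.514 = 2550 rad/s.

ω_n ≈ 2550 rad/s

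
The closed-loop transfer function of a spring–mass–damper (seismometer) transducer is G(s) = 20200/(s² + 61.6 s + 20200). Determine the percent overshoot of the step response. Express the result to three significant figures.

%OS ≈ 49.8%

ω_n = √20200 = 142 rad/s; ζ = 61.6/(2·142) = 0.217.
Overshoot: exp(−π·0.217/√(1−0.217²)) = 0.498, i.e. 49.8%.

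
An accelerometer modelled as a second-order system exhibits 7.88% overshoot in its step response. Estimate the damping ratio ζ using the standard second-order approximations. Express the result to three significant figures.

Inverting the overshoot relation: ζ = |ln 0.0788|/√(π² + ln²0.0788) = 0.629.

ζ ≈ 0.629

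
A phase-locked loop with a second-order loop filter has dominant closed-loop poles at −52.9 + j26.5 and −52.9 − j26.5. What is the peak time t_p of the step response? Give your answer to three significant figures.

t_p ≈ 0.119 s

t_p = π/ω_d with ω_d = 26.5 (the imaginary part), so t_p = 0.119 s.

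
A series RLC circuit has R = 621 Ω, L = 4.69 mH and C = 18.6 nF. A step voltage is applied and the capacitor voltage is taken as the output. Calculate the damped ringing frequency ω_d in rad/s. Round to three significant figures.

For a series RLC circuit (capacitor voltage as output), ω_n = 1/√(LC) = 1/√(4.69 mH · 18.6 nF) = 107000 rad/s.
ζ = (R/2)·√(C/L) = (621/2)·√(18.6 nF/4.69 mH) = 0.618.
ω_d = 107000·√(1 − 0.618²) = 84100 rad/s.

ω_d ≈ 84100 rad/s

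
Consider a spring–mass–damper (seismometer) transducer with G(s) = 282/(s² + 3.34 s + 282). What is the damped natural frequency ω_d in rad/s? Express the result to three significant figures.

ω_d ≈ 16.7 rad/s

Matching coefficients with s² + 2ζω_n s + ω_n² gives ω_n² = 282 ⇒ ω_n = 16.8 rad/s, and ζ = 3.34/(2ω_n) = 0.0994.
ω_d = ω_n√(1−ζ²) = 16.7 rad/s.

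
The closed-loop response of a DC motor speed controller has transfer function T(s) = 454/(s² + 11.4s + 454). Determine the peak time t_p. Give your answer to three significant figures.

t_p ≈ 0.153 s

Matching coefficients with s² + 2ζω_n s + ω_n² gives ω_n² = 454 ⇒ ω_n = 21.3 rad/s, and ζ = 11.4/(2ω_n) = 0.268.
ω_d = ω_n√(1−ζ²) = 20.5 rad/s. Then t_p = π/ω_d = 0.153 s.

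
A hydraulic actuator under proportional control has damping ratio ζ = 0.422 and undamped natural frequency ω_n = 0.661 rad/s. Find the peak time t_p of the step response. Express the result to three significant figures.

t_p ≈ 5.24 s

The damped frequency is ω_d = ω_n√(1−ζ²) = 0.661·√(1−0.178) = 0.599 rad/s.
Peak time t_p = π/ω_d = π/0.599 = 5.24 s.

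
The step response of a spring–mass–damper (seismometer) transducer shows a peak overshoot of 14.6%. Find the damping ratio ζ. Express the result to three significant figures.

From %OS = 100·exp(−πζ/√(1−ζ²)), invert to get ζ = −ln(OS)/√(π² + ln²(OS)) with OS = 0.146.
−ln 0.146 = 1.924, so ζ = 1.924/√(π² + 3.702) = 0.522.

ζ ≈ 0.522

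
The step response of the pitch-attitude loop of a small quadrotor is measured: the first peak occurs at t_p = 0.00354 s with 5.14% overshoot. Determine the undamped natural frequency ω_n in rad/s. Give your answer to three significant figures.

ω_n ≈ 1220 rad/s

The overshoot fixes ζ = −ln(OS)/√(π²+ln²(OS)) = 0.687.
t_p = π/ω_d ⇒ ω_d = 887 rad/s; then ω_n = ω_d/√(1−ζ²) = 1220 rad/s.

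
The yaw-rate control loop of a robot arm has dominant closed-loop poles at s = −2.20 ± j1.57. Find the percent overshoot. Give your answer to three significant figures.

|pole| = ω_n = √(2.20² + 1.57²) = 2.70 rad/s; ζ = cos θ = σ/ω_n = 0.814.
%OS = 100·exp(−πζ/√(1−ζ²)) = 1.22%.

%OS ≈ 1.22%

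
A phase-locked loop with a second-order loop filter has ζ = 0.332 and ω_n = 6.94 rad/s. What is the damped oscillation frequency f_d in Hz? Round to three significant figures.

f_d ≈ 1.04 Hz

ω_d = ω_n√(1−ζ²) = 6.94·√0.890 = 6.55 rad/s.
f_d = ω_d/(2π) = 1.04 Hz.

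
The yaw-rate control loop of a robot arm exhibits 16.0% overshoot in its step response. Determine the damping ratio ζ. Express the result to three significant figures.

ζ = −ln(OS)/√(π² + (ln OS)²). With OS = 0.160, ln OS = −1.833 and ζ = 1.833/3.637 = 0.504.

ζ ≈ 0.504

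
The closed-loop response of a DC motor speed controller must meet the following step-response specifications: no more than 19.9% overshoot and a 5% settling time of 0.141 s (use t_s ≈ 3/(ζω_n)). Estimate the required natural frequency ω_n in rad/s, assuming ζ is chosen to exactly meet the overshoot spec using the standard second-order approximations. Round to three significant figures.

ω_n ≈ 46.5 rad/s

ζ = −ln(OS)/√(π² + (ln OS)²). With OS = 0.199, ln OS = −1.614 and ζ = 1.614/3.532 = 0.457.
From t_s ≈ 3/(ζω_n): ω_n = 3/(ζ·t_s) = 3/(0.457·0.141) = 46.5 rad/s.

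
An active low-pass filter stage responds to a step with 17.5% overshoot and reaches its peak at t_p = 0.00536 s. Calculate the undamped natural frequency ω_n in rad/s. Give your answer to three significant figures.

ω_n ≈ 670 rad/s

ζ from %OS: ζ = |ln 0.175|/√(π²+ln²0.175) = 0.485.
From t_p = π/ω_d, ω_d = π/0.00536 = 586 rad/s, so ω_n = ω_d/√(1−ζ²) = 670 rad/s.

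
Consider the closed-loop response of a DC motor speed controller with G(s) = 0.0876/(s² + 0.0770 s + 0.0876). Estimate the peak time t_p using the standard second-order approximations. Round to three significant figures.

Comparing the denominator to s² + 2ζω_n s + ω_n²: ω_n = √0.0876 = 0.296 rad/s, and 2ζω_n = 0.0770 so ζ = 0.0770/(2·0.296) = 0.130.
ω_d = ω_n√(1−ζ²) = 0.293 rad/s. Then t_p = π/ω_d = 10.7 s.

t_p ≈ 10.7 s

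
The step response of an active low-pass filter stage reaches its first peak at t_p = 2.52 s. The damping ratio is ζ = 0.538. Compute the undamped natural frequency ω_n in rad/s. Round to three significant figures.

ω_n ≈ 1.48 rad/s

Peak time t_p = π/ω_d, so ω_d = π/t_p = π/2.52 = 1.25 rad/s.
ω_n = ω_d/√(1−ζ²) = 1.25/√0.711 = 1.48 rad/s.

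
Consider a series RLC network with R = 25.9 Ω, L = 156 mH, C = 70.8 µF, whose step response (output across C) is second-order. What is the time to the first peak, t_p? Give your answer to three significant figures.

For a series RLC circuit (capacitor voltage as output), ω_n = 1/√(LC) = 1/√(156 mH · 70.8 µF) = 301 rad/s.
ζ = (R/2)·√(C/L) = (25.9/2)·√(70.8 µF/156 mH) = 0.276.
ω_d = 301·√(1 − 0.276²) = 289 rad/s. t_p = π/ω_d = 0.0109 s.

t_p ≈ 0.0109 s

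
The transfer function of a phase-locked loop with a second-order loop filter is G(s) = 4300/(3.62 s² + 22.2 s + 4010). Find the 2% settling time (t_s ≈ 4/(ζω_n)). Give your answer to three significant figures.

Dividing through by 3.62: denominator becomes s² + 6.133 s + 1108.
So ω_n = √1108 = 33.3 rad/s and ζ = 6.133/(2·33.3) = 0.0921.
t_s ≈ 4/(ζω_n) = 1.30 s.

t_s ≈ 1.30 s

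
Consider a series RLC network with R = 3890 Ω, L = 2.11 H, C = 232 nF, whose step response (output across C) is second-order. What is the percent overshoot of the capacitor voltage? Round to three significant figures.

%OS ≈ 7.06%

For a series RLC circuit (capacitor voltage as output), ω_n = 1/√(LC) = 1/√(2.11 H · 232 nF) = 1430 rad/s.
ζ = (R/2)·√(C/L) = (3890/2)·√(232 nF/2.11 H) = 0.645.
Overshoot: exp(−π·0.645/√(1−0.645²)) = 0.0706, i.e. 7.06%.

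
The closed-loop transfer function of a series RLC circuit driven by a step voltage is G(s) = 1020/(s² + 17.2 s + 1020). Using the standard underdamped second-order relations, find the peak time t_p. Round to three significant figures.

t_p ≈ 0.102 s

Matching coefficients with s² + 2ζω_n s + ω_n² gives ω_n² = 1020 ⇒ ω_n = 31.9 rad/s, and ζ = 17.2/(2ω_n) = 0.269.
The damped frequency ω_d = ω_n√(1−ζ²) = 30.8 rad/s. Then t_p = π/ω_d = 0.102 s.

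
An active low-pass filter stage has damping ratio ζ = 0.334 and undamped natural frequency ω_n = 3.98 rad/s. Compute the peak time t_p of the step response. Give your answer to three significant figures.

t_p ≈ 0.837 s

The damped frequency is ω_d = ω_n√(1−ζ²) = 3.98·√(1−0.112) = 3.75 rad/s.
Peak time t_p = π/ω_d = π/3.75 = 0.837 s.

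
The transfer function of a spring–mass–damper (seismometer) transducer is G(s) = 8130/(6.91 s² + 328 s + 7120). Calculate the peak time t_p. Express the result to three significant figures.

Dividing through by 6.91: denominator becomes s² + 47.47 s + 1030.
So ω_n = √1030 = 32.1 rad/s and ζ = 47.47/(2·32.1) = 0.739.
The damped frequency ω_d = ω_n√(1−ζ²) = 21.6 rad/s. t_p = π/ω_d = 0.145 s.

t_p ≈ 0.145 s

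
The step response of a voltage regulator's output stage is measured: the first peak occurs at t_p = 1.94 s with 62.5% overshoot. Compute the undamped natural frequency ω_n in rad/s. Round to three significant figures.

ω_n ≈ 1.64 rad/s

The overshoot fixes ζ = −ln(OS)/√(π²+ln²(OS)) = 0.148.
From t_p = π/ω_d, ω_d = π/1.94 = 1.62 rad/s, so ω_n = ω_d/√(1−ζ²) = 1.64 rad/s.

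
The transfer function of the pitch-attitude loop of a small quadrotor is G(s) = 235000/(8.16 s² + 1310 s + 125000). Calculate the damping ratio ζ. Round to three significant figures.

ζ ≈ 0.649

Dividing through by 8.16: denominator becomes s² + 160.5 s + 15320.
So ω_n = √15320 = 124 rad/s and ζ = 160.5/(2·124) = 0.649.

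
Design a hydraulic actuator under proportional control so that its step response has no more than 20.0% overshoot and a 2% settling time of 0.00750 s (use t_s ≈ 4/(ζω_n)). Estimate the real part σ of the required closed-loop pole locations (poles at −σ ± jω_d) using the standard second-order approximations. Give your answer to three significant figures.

σ ≈ 533

The settling-time spec alone fixes σ = ζω_n = 4/t_s = 4/0.00750 = 533.
(Overshoot then fixes ζ = 0.456 and hence ω_d = σ·√(1−ζ²)/ζ = 1040 rad/s.)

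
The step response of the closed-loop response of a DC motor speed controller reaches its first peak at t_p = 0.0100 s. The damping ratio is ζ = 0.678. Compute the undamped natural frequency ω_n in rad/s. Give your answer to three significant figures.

ω_n ≈ 427 rad/s

Peak time t_p = π/ω_d, so ω_d = π/t_p = π/0.0100 = 314 rad/s.
ω_n = ω_d/√(1−ζ²) = 314/√0.540 = 427 rad/s.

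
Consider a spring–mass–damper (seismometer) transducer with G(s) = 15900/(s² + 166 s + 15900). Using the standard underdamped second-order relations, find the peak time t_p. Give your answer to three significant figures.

Comparing the denominator to s² + 2ζω_n s + ω_n²: ω_n = √15900 = 126 rad/s, and 2ζω_n = 166 so ζ = 166/(2·126) = 0.658.
ω_d = ω_n√(1−ζ²) = 94.9 rad/s. Then t_p = π/ω_d = 0.0331 s.

t_p ≈ 0.0331 s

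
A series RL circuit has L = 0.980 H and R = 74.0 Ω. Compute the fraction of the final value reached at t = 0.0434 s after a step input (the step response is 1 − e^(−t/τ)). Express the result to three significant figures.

y/y_∞ ≈ 0.962

τ = L/R = 0.980/74.0 = 0.0132 s.
y(t)/y_∞ = 1 − e^(−t/τ) = 1 − e^(−0.0434/0.0132) = 1 − e^(−3.28) = 0.962.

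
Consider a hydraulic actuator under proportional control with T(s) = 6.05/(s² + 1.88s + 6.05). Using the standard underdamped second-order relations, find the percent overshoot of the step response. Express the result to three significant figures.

ω_n = √6.05 = 2.46 rad/s; ζ = 1.88/(2·2.46) = 0.382.
%OS = 100·exp(−πζ/√(1−ζ²)) = 27.3%.

%OS ≈ 27.3%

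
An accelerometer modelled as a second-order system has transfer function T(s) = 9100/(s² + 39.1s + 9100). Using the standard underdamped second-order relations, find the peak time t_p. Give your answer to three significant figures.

t_p ≈ 0.0336 s

Comparing the denominator to s² + 2ζω_n s + ω_n²: ω_n = √9100 = 95.4 rad/s, and 2ζω_n = 39.1 so ζ = 39.1/(2·95.4) = 0.205.
ω_d = ω_n√(1−ζ²) = 93.4 rad/s. Then t_p = π/ω_d = 0.0336 s.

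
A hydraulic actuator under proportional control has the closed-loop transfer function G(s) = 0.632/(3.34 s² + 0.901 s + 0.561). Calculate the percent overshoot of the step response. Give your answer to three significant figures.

Dividing through by 3.34: denominator becomes s² + 0.2698 s + 0.1680.
So ω_n = √0.1680 = 0.410 rad/s and ζ = 0.2698/(2·0.410) = 0.329.
%OS = 100·exp(−πζ/√(1−ζ²)) = 33.5%.

%OS ≈ 33.5%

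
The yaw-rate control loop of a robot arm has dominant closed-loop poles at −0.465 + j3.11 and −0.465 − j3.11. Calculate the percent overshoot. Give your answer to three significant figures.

With σ = 0.465, ω_d = 3.11: ω_n = √(σ²+ω_d²) = 3.14 rad/s, ζ = σ/ω_n = 0.148.
%OS = 100 e^{−πζ/√(1−ζ²)} with ζ = 0.148 gives 62.5%.

%OS ≈ 62.5%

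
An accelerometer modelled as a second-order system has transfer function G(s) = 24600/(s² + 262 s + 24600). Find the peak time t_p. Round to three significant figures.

Comparing the denominator to s² + 2ζω_n s + ω_n²: ω_n = √24600 = 157 rad/s, and 2ζω_n = 262 so ζ = 262/(2·157) = 0.835.
ω_d = ω_n√(1−ζ²) = 86.2 rad/s. Then t_p = π/ω_d = 0.0364 s.

t_p ≈ 0.0364 s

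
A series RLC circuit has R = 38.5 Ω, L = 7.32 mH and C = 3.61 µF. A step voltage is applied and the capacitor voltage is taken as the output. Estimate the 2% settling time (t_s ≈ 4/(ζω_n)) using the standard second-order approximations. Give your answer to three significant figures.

For a series RLC circuit (capacitor voltage as output), ω_n = 1/√(LC) = 1/√(7.32 mH · 3.61 µF) = 6150 rad/s.
ζ = (R/2)·√(C/L) = (38.5/2)·√(3.61 µF/7.32 mH) = 0.427.
t_s ≈ 4/(ζω_n) = 0.00152 s.

t_s ≈ 0.00152 s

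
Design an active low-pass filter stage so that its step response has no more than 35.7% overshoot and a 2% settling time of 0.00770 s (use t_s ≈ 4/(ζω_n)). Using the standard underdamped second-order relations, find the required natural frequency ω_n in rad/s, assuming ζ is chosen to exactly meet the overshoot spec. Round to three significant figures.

ω_n ≈ 1670 rad/s

Inverting the overshoot relation: ζ = |ln 0.357|/√(π² + ln²0.357) = 0.312.
From t_s ≈ 4/(ζω_n): ω_n = 4/(ζ·t_s) = 4/(0.312·0.00770) = 1670 rad/s.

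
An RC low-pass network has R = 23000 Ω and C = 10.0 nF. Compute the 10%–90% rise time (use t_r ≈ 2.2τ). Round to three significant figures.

t_r ≈ 0.000506 s

τ = RC = 23000 × 10.0 nF = 0.000230 s.
t_r ≈ 2.2τ = 0.000506 s.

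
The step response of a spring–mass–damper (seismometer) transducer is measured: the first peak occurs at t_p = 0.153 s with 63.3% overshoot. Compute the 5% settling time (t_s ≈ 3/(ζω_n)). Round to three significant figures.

From the overshoot, ζ = −ln(OS)/√(π²+ln²(OS)) = 0.144.
t_p = π/ω_d ⇒ ω_d = 20.5 rad/s; then ω_n = ω_d/√(1−ζ²) = 20.7 rad/s.
t_s ≈ 3/(ζω_n) = 3/(0.144·20.7) = 1.00 s.

t_s ≈ 1.00 s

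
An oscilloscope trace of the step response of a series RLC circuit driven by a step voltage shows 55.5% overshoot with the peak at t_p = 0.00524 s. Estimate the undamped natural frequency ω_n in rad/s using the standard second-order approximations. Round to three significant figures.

ω_n ≈ 610 rad/s

ζ from %OS: ζ = |ln 0.555|/√(π²+ln²0.555) = 0.184.
From t_p = π/ω_d, ω_d = π/0.00524 = 600 rad/s, so ω_n = ω_d/√(1−ζ²) = 610 rad/s.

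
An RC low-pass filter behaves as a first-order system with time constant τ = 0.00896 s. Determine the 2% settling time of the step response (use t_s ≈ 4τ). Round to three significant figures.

t_s ≈ 4τ = 0.0358 s.

t_s ≈ 0.0358 s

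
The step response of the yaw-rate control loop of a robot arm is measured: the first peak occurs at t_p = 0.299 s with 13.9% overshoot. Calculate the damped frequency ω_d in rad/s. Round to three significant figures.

t_p = π/ω_d, so ω_d = π/0.299 = 10.5 rad/s.

ω_d ≈ 10.5 rad/s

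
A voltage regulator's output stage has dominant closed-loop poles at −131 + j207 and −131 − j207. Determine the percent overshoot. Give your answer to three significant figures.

%OS ≈ 13.7%

With σ = 131, ω_d = 207: ω_n = √(σ²+ω_d²) = 245 rad/s, ζ = σ/ω_n = 0.535.
%OS = 100·exp(−πζ/√(1−ζ²)) = 13.7%.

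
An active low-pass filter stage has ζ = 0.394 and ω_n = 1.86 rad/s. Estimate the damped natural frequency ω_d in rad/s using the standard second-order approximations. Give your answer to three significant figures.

ω_d = ω_n√(1−ζ²) = 1.86·√0.845 = 1.71 rad/s.

ω_d ≈ 1.71 rad/s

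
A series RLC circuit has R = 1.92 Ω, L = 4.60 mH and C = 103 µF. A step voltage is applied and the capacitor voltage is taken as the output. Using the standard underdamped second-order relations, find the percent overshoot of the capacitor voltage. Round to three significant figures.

For a series RLC circuit (capacitor voltage as output), ω_n = 1/√(LC) = 1/√(4.60 mH · 103 µF) = 1450 rad/s.
ζ = (R/2)·√(C/L) = (1.92/2)·√(103 µF/4.60 mH) = 0.144.
%OS = 100 e^{−πζ/√(1−ζ²)} with ζ = 0.144 gives 63.4%.

%OS ≈ 63.4%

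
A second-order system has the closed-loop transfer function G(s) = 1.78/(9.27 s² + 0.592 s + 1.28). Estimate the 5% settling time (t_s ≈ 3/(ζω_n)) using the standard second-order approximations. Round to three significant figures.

t_s ≈ 94.0 s

Dividing through by 9.27: denominator becomes s² + 0.06386 s + 0.1381.
So ω_n = √0.1381 = 0.372 rad/s and ζ = 0.06386/(2·0.372) = 0.0859.
t_s ≈ 3/(ζω_n) = 94.0 s.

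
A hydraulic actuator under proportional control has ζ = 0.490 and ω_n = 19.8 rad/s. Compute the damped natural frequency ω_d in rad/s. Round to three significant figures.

ω_d = ω_n√(1−ζ²) = 19.8·√0.760 = 17.3 rad/s.

ω_d ≈ 17.3 rad/s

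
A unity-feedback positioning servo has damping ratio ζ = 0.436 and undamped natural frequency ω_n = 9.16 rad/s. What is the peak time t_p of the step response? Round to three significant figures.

t_p ≈ 0.381 s

The damped frequency is ω_d = ω_n√(1−ζ²) = 9.16·√(1−0.190) = 8.24 rad/s.
Peak time t_p = π/ω_d = π/8.24 = 0.381 s.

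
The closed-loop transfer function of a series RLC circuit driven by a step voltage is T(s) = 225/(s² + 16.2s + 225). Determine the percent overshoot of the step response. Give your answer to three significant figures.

ω_n = √225 = 15.0 rad/s; ζ = 16.2/(2·15.0) = 0.540.
%OS = 100·exp(−πζ/√(1−ζ²)) = 13.3%.

%OS ≈ 13.3%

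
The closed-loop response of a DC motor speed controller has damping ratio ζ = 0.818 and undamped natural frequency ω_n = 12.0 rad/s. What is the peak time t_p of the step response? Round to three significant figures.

t_p ≈ 0.455 s

The damped frequency is ω_d = ω_n√(1−ζ²) = 12.0·√(1−0.669) = 6.90 rad/s.
Peak time t_p = π/ω_d = π/6.90 = 0.455 s.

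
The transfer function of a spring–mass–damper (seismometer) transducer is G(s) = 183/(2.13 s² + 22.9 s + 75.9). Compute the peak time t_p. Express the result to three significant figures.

t_p ≈ 1.21 s

Dividing through by 2.13: denominator becomes s² + 10.75 s + 35.63.
So ω_n = √35.63 = 5.97 rad/s and ζ = 10.75/(2·5.97) = 0.901.
ω_d = ω_n√(1−ζ²) = 2.60 rad/s. t_p = π/ω_d = 1.21 s.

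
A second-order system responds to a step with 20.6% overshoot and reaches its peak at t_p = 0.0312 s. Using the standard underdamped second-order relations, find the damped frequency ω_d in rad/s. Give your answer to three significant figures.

ω_d ≈ 101 rad/s

t_p = π/ω_d, so ω_d = π/0.0312 = 101 rad/s.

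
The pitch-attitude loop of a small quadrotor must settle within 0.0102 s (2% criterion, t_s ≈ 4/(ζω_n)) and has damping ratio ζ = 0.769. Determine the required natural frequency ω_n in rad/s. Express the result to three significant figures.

ω_n ≈ 510 rad/s

Rearranging t_s ≈ 4/(ζω_n) gives ω_n = 4/(ζ·t_s) = 4/(0.769 × 0.0102) = 510 rad/s.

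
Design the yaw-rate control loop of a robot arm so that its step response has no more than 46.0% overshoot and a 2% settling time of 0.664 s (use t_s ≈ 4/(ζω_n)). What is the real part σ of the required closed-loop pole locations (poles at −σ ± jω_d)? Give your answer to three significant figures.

The settling-time spec alone fixes σ = ζω_n = 4/t_s = 4/0.664 = 6.02.
(Overshoot then fixes ζ = 0.240 and hence ω_d = σ·√(1−ζ²)/ζ = 24.4 rad/s.)

σ ≈ 6.02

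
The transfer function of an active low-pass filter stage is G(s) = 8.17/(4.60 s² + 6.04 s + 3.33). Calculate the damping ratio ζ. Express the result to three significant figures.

ζ ≈ 0.772

Dividing through by 4.60: denominator becomes s² + 1.313 s + 0.7239.
So ω_n = √0.7239 = 0.851 rad/s and ζ = 1.313/(2·0.851) = 0.772.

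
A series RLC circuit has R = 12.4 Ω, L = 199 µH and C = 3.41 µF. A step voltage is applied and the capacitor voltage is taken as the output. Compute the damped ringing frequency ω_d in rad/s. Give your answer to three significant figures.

ω_d ≈ 22400 rad/s

For a series RLC circuit (capacitor voltage as output), ω_n = 1/√(LC) = 1/√(199 µH · 3.41 µF) = 38400 rad/s.
ζ = (R/2)·√(C/L) = (12.4/2)·√(3.41 µF/199 µH) = 0.812.
ω_d = 38400·√(1 − 0.812²) = 22400 rad/s.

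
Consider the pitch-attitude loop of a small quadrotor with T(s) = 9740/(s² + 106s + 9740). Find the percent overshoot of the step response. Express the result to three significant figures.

Comparing the denominator to s² + 2ζω_n s + ω_n²: ω_n = √9740 = 98.7 rad/s, and 2ζω_n = 106 so ζ = 106/(2·98.7) = 0.537.
Overshoot: exp(−π·0.537/√(1−0.537²)) = 0.135, i.e. 13.5%.

%OS ≈ 13.5%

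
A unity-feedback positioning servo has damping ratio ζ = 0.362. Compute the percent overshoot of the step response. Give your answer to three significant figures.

For an underdamped second-order system, %OS = 100·exp(−πζ/√(1−ζ²)).
πζ/√(1−ζ²) = π·0.362/√(1−0.131) = 1.220, so %OS = 100·e^(−1.220) = 29.5%.

%OS ≈ 29.5%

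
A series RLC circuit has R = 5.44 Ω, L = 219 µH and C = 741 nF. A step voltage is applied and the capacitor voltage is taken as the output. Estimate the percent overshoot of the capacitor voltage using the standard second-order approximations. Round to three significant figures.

For a series RLC circuit (capacitor voltage as output), ω_n = 1/√(LC) = 1/√(219 µH · 741 nF) = 78500 rad/s.
ζ = (R/2)·√(C/L) = (5.44/2)·√(741 nF/219 µH) = 0.158.
%OS = 100 e^{−πζ/√(1−ζ²)} with ζ = 0.158 gives 60.4%.

%OS ≈ 60.4%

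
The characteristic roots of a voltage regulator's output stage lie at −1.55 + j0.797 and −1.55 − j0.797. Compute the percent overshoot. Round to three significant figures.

%OS ≈ 0.222%

The poles are at −σ ± jω_d with σ = 1.55 and ω_d = 0.797, so ω_n = √(σ²+ω_d²) = 1.74 rad/s and ζ = σ/ω_n = 0.889.
%OS = 100·exp(−πζ/√(1−ζ²)) = 0.222%.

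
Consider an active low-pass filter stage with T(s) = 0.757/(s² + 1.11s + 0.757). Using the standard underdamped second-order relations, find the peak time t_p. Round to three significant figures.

ω_n = √0.757 = 0.870 rad/s; ζ = 1.11/(2·0.870) = 0.638.
The damped frequency ω_d = ω_n√(1−ζ²) = 0.670 rad/s. Then t_p = π/ω_d = 4.69 s.

t_p ≈ 4.69 s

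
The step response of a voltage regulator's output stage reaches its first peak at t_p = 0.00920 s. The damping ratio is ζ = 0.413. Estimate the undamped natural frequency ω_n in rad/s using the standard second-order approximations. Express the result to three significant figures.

Peak time t_p = π/ω_d, so ω_d = π/t_p = π/0.00920 = 341 rad/s.
ω_n = ω_d/√(1−ζ²) = 341/√0.829 = 375 rad/s.

ω_n ≈ 375 rad/s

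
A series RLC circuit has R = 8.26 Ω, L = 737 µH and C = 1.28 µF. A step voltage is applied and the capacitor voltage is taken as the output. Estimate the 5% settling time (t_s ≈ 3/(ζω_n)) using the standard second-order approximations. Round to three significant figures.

t_s ≈ 0.000535 s

For a series RLC circuit (capacitor voltage as output), ω_n = 1/√(LC) = 1/√(737 µH · 1.28 µF) = 32600 rad/s.
ζ = (R/2)·√(C/L) = (8.26/2)·√(1.28 µF/737 µH) = 0.172.
t_s ≈ 3/(ζω_n) = 0.000535 s.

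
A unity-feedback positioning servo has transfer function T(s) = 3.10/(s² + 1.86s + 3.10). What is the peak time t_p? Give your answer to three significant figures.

Comparing the denominator to s² + 2ζω_n s + ω_n²: ω_n = √3.10 = 1.76 rad/s, and 2ζω_n = 1.86 so ζ = 1.86/(2·1.76) = 0.528.
ω_d = ω_n√(1−ζ²) = 1.50 rad/s. Then t_p = π/ω_d = 2.10 s.

t_p ≈ 2.10 s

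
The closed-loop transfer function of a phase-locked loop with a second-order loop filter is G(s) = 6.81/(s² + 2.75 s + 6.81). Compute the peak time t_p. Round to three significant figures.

Comparing the denominator to s² + 2ζω_n s + ω_n²: ω_n = √6.81 = 2.61 rad/s, and 2ζω_n = 2.75 so ζ = 2.75/(2·2.61) = 0.527.
ω_d = 2.61·√(1 − 0.527²) = 2.22 rad/s. Then t_p = π/ω_d = 1.42 s.

t_p ≈ 1.42 s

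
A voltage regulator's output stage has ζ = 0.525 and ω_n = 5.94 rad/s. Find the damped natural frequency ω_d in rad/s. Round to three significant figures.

ω_d = ω_n√(1−ζ²) = 5.94·√0.724 = 5.06 rad/s.

ω_d ≈ 5.06 rad/s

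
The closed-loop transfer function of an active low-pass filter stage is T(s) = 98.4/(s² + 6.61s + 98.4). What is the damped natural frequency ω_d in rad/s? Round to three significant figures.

ω_d ≈ 9.35 rad/s

Comparing the denominator to s² + 2ζω_n s + ω_n²: ω_n = √98.4 = 9.92 rad/s, and 2ζω_n = 6.61 so ζ = 6.61/(2·9.92) = 0.333.
The damped frequency ω_d = ω_n√(1−ζ²) = 9.35 rad/s.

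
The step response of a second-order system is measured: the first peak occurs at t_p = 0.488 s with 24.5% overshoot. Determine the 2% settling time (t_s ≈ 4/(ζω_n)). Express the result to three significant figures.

The overshoot fixes ζ = −ln(OS)/√(π²+ln²(OS)) = 0.409.
t_p = π/ω_d ⇒ ω_d = 6.44 rad/s; then ω_n = ω_d/√(1−ζ²) = 7.05 rad/s.
t_s ≈ 4/(ζω_n) = 4/(0.409·7.05) = 1.39 s.

t_s ≈ 1.39 s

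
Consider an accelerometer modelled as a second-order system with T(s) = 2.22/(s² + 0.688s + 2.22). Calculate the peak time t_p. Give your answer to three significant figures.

Comparing the denominator to s² + 2ζω_n s + ω_n²: ω_n = √2.22 = 1.49 rad/s, and 2ζω_n = 0.688 so ζ = 0.688/(2·1.49) = 0.231.
ω_d = 1.49·√(1 − 0.231²) = 1.45 rad/s. Then t_p = π/ω_d = 2.17 s.

t_p ≈ 2.17 s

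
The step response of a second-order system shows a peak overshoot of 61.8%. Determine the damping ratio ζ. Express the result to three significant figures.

From %OS = 100·exp(−πζ/√(1−ζ²)), invert to get ζ = −ln(OS)/√(π² + ln²(OS)) with OS = 0.618.
−ln 0.618 = 0.4813, so ζ = 0.4813/√(π² + 0.2316) = 0.151.

ζ ≈ 0.151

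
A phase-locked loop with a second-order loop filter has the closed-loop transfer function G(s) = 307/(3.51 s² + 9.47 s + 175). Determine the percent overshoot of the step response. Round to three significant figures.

Dividing through by 3.51: denominator becomes s² + 2.698 s + 49.86.
So ω_n = √49.86 = 7.06 rad/s and ζ = 2.698/(2·7.06) = 0.191.
%OS = 100 e^{−πζ/√(1−ζ²)} with ζ = 0.191 gives 54.3%.

%OS ≈ 54.3%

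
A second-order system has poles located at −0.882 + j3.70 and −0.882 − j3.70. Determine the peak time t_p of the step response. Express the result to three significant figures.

t_p ≈ 0.849 s

t_p = π/ω_d with ω_d = 3.70 (the imaginary part), so t_p = 0.849 s.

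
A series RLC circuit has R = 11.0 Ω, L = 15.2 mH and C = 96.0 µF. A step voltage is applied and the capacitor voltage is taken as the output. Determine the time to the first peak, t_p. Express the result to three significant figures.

For a series RLC circuit (capacitor voltage as output), ω_n = 1/√(LC) = 1/√(15.2 mH · 96.0 µF) = 828 rad/s.
ζ = (R/2)·√(C/L) = (11.0/2)·√(96.0 µF/15.2 mH) = 0.437.
ω_d = 828·√(1 − 0.437²) = 745 rad/s. t_p = π/ω_d = 0.00422 s.

t_p ≈ 0.00422 s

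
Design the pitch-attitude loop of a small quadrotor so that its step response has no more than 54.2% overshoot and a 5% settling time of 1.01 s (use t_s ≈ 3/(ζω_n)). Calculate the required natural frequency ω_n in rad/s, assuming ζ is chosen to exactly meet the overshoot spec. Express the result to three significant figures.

ω_n ≈ 15.5 rad/s

From %OS = 100·exp(−πζ/√(1−ζ²)), invert to get ζ = −ln(OS)/√(π² + ln²(OS)) with OS = 0.542.
−ln 0.542 = 0.6125, so ζ = 0.6125/√(π² + 0.3751) = 0.191.
From t_s ≈ 3/(ζω_n): ω_n = 3/(ζ·t_s) = 3/(0.191·1.01) = 15.5 rad/s.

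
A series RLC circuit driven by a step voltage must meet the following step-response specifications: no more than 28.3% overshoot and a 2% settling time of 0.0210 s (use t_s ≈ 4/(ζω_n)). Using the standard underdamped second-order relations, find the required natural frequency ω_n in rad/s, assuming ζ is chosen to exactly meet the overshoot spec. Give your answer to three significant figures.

ζ = −ln(OS)/√(π² + (ln OS)²). With OS = 0.283, ln OS = −1.262 and ζ = 1.262/3.386 = 0.373.
From t_s ≈ 4/(ζω_n): ω_n = 4/(ζ·t_s) = 4/(0.373·0.0210) = 511 rad/s.

ω_n ≈ 511 rad/s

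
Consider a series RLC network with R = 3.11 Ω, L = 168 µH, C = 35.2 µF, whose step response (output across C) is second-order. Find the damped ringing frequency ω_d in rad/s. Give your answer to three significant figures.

For a series RLC circuit (capacitor voltage as output), ω_n = 1/√(LC) = 1/√(168 µH · 35.2 µF) = 13000 rad/s.
ζ = (R/2)·√(C/L) = (3.11/2)·√(35.2 µF/168 µH) = 0.712.
The damped frequency ω_d = ω_n√(1−ζ²) = 9130 rad/s.

ω_d ≈ 9130 rad/s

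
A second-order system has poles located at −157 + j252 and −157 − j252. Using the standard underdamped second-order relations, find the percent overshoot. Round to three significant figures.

%OS ≈ 14.1%

With σ = 157, ω_d = 252: ω_n = √(σ²+ω_d²) = 297 rad/s, ζ = σ/ω_n = 0.529.
%OS = 100·exp(−πζ/√(1−ζ²)) = 14.1%.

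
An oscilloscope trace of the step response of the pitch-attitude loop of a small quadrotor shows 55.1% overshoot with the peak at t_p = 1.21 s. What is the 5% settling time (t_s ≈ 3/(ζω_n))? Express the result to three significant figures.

t_s ≈ 6.09 s

ζ from %OS: ζ = |ln 0.551|/√(π²+ln²0.551) = 0.186.
t_p = π/ω_d ⇒ ω_d = 2.60 rad/s; then ω_n = ω_d/√(1−ζ²) = 2.64 rad/s.
t_s ≈ 3/(ζω_n) = 3/(0.186·2.64) = 6.09 s.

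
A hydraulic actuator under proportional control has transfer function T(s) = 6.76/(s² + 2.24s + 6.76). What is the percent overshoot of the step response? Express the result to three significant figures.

ω_n = √6.76 = 2.60 rad/s; ζ = 2.24/(2·2.60) = 0.431.
%OS = 100 e^{−πζ/√(1−ζ²)} with ζ = 0.431 gives 22.3%.

%OS ≈ 22.3%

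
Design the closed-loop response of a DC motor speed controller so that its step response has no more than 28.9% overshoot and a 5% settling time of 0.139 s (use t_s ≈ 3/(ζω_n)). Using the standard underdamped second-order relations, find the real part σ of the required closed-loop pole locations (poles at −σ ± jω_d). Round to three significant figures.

σ ≈ 21.6

The settling-time spec alone fixes σ = ζω_n = 3/t_s = 3/0.139 = 21.6.
(Overshoot then fixes ζ = 0.367 and hence ω_d = σ·√(1−ζ²)/ζ = 54.6 rad/s.)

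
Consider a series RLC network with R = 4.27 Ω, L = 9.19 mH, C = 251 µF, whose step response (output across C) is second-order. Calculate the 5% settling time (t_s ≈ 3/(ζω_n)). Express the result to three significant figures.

For a series RLC circuit (capacitor voltage as output), ω_n = 1/√(LC) = 1/√(9.19 mH · 251 µF) = 658 rad/s.
ζ = (R/2)·√(C/L) = (4.27/2)·√(251 µF/9.19 mH) = 0.353.
t_s ≈ 3/(ζω_n) = 0.0129 s.

t_s ≈ 0.0129 s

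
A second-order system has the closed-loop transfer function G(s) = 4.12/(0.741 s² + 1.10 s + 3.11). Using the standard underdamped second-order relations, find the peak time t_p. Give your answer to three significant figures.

t_p ≈ 1.65 s

Dividing through by 0.741: denominator becomes s² + 1.484 s + 4.197.
So ω_n = √4.197 = 2.05 rad/s and ζ = 1.484/(2·2.05) = 0.362.
ω_d = ω_n√(1−ζ²) = 1.91 rad/s. t_p = π/ω_d = 1.65 s.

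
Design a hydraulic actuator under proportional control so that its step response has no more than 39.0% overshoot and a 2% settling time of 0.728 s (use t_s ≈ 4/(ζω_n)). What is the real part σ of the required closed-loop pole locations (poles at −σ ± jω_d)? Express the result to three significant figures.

σ ≈ 5.49

The settling-time spec alone fixes σ = ζω_n = 4/t_s = 4/0.728 = 5.49.
(Overshoot then fixes ζ = 0.287 and hence ω_d = σ·√(1−ζ²)/ζ = 18.3 rad/s.)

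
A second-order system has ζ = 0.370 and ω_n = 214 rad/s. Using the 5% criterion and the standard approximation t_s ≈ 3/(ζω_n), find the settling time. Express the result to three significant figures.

t_s ≈ 0.0379 s

t_s ≈ 3/(ζω_n) = 3/(0.370 × 214) = 0.0379 s.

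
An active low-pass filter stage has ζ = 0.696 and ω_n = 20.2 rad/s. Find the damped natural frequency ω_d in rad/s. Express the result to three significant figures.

ω_d ≈ 14.5 rad/s

ω_d = ω_n√(1−ζ²) = 20.2·√0.516 = 14.5 rad/s.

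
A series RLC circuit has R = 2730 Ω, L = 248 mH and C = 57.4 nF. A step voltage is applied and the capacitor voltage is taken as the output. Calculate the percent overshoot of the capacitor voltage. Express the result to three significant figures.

%OS ≈ 6.49%

For a series RLC circuit (capacitor voltage as output), ω_n = 1/√(LC) = 1/√(248 mH · 57.4 nF) = 8380 rad/s.
ζ = (R/2)·√(C/L) = (2730/2)·√(57.4 nF/248 mH) = 0.657.
Overshoot: exp(−π·0.657/√(1−0.657²)) = 0.0649, i.e. 6.49%.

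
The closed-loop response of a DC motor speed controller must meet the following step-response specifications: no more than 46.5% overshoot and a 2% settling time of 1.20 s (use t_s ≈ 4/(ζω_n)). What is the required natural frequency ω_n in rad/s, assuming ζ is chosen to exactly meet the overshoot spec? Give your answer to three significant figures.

ω_n ≈ 14.1 rad/s

ζ = −ln(OS)/√(π² + (ln OS)²). With OS = 0.465, ln OS = −0.7657 and ζ = 0.7657/3.234 = 0.237.
From t_s ≈ 4/(ζω_n): ω_n = 4/(ζ·t_s) = 4/(0.237·1.20) = 14.1 rad/s.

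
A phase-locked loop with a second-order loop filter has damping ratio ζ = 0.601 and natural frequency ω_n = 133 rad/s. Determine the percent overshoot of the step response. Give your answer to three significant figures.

For an underdamped second-order system, %OS = 100·exp(−πζ/√(1−ζ²)).
πζ/√(1−ζ²) = π·0.601/√(1−0.361) = 2.362, so %OS = 100·e^(−2.362) = 9.42%.

%OS ≈ 9.42%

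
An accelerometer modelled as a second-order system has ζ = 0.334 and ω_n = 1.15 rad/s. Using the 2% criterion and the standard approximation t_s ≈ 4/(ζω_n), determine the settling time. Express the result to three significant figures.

t_s ≈ 4/(ζω_n) = 4/(0.334 × 1.15) = 10.4 s.

t_s ≈ 10.4 s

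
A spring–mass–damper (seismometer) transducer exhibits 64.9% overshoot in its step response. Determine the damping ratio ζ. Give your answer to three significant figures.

ζ ≈ 0.136

From %OS = 100·exp(−πζ/√(1−ζ²)), invert to get ζ = −ln(OS)/√(π² + ln²(OS)) with OS = 0.649.
−ln 0.649 = 0.4323, so ζ = 0.4323/√(π² + 0.1869) = 0.136.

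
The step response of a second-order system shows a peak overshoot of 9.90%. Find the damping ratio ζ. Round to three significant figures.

ζ ≈ 0.593

From %OS = 100·exp(−πζ/√(1−ζ²)), invert to get ζ = −ln(OS)/√(π² + ln²(OS)) with OS = 0.0990.
−ln 0.0990 = 2.313, so ζ = 2.313/√(π² + 5.348) = 0.593.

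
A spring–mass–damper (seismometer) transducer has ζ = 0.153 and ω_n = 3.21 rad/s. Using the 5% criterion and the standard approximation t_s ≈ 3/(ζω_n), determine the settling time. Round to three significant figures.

t_s ≈ 3/(ζω_n) = 3/(0.153 × 3.21) = 6.11 s.

t_s ≈ 6.11 s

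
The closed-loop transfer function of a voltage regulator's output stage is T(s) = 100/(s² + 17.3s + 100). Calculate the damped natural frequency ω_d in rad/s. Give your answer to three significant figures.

ω_n = √100 = 10.0 rad/s; ζ = 17.3/(2·10.0) = 0.865.
ω_d = ω_n√(1−ζ²) = 5.02 rad/s.

ω_d ≈ 5.02 rad/s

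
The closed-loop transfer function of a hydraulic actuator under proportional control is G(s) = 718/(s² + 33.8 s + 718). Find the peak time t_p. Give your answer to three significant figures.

t_p ≈ 0.151 s

Matching coefficients with s² + 2ζω_n s + ω_n² gives ω_n² = 718 ⇒ ω_n = 26.8 rad/s, and ζ = 33.8/(2ω_n) = 0.631.
ω_d = 26.8·√(1 − 0.631²) = 20.8 rad/s. Then t_p = π/ω_d = 0.151 s.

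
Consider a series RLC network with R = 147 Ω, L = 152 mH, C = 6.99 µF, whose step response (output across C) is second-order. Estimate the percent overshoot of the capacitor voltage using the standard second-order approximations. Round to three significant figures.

For a series RLC circuit (capacitor voltage as output), ω_n = 1/√(LC) = 1/√(152 mH · 6.99 µF) = 970 rad/s.
ζ = (R/2)·√(C/L) = (147/2)·√(6.99 µF/152 mH) = 0.498.
%OS = 100·exp(−πζ/√(1−ζ²)) = 16.4%.

%OS ≈ 16.4%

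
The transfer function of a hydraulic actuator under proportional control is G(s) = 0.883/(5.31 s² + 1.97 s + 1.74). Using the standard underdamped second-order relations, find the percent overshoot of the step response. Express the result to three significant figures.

Dividing through by 5.31: denominator becomes s² + 0.3710 s + 0.3277.
So ω_n = √0.3277 = 0.572 rad/s and ζ = 0.3710/(2·0.572) = 0.324.
Overshoot: exp(−π·0.324/√(1−0.324²)) = 0.341, i.e. 34.1%.

%OS ≈ 34.1%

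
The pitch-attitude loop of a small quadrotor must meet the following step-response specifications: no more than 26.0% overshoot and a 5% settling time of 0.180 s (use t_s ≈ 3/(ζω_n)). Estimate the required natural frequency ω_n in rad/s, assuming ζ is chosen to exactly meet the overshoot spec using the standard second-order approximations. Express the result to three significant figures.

ζ = −ln(OS)/√(π² + (ln OS)²). With OS = 0.260, ln OS = −1.347 and ζ = 1.347/3.418 = 0.394.
From t_s ≈ 3/(ζω_n): ω_n = 3/(ζ·t_s) = 3/(0.394·0.180) = 42.3 rad/s.

ω_n ≈ 42.3 rad/s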